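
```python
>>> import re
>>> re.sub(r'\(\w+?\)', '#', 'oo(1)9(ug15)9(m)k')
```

Matches: at [2:5] → '(1)'; at [6:12] → '(ug15)'; at [13:16] → '(m)'.
Every occurrence is swapped for '#'.

'oo#9#9#k'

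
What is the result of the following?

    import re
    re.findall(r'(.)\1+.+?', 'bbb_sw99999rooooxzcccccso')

A backreference is literal: `\1` must see the identical characters the first group matched.
Walking the string: at [0:4] match 'bbb_', group 1 = 'b'; at [6:12] match '99999r', group 1 = '9'; at [12:17] match 'oooox', group 1 = 'o'; at [18:24] match 'cccccs', group 1 = 'c'.
With a single group, `findall` returns only what that group captured — 4 items.

['b', '9', 'o', 'c']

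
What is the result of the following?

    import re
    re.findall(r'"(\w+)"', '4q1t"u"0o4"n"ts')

['u', 'n']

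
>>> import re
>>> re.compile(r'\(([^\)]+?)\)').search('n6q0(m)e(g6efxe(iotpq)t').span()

Unlike `match`, `search` isn't anchored — it looks for the pattern anywhere in the string.
The match spans [4:7] → '(m)'.
Captured: group 1 = 'm'.

(4, 7)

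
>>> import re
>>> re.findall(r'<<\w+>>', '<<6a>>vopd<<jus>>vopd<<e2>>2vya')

['<<6a>>', '<<jus>>', '<<e2>>']

Walking the string: at [0:6] → '<<6a>>'; at [10:17] → '<<jus>>'; at [21:27] → '<<e2>>'.
No capturing groups, so `findall` returns the 3 full match strings.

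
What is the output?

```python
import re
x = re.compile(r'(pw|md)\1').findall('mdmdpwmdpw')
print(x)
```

['md']

`\1` has to match the exact text group 1 already captured.
One capturing group, so `findall` returns just the captured substring from the one match — 1 in all.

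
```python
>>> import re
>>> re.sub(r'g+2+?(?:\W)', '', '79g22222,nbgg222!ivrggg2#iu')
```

'79nbivriu'

Pattern: one or more of a literal 'g'; then one or more of a literal '2' (lazy); then a non-word character (non-capturing group).
Matches: at [2:9] → 'g22222,'; at [11:17] → 'gg222!'; at [20:25] → 'ggg2#'.
`sub` substitutes '' at each match site.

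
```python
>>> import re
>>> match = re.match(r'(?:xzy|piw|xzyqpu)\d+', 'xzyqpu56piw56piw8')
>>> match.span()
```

`match` is anchored at position 0; if the pattern doesn't fit there, it returns None.
The match spans [0:8] → 'xzyqpu56'.

(0, 8)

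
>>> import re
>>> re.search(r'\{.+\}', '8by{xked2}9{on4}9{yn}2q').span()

(3, 21)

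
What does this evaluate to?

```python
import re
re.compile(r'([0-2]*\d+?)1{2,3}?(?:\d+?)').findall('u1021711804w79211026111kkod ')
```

This matches zero or more of a character in [0-2], then one or more of a digit (lazy) (captured); then 2 to 3 of a literal '1' (lazy); then one or more of a digit (lazy) (non-capturing group).
Matches: at [1:9] match '10217118', group 1 = '10217'; at [12:18] match '792110', group 1 = '792'; at [18:23] match '26111', group 1 = '26'.
`findall` collects group 1 from each match (3 total).

['10217', '792', '26']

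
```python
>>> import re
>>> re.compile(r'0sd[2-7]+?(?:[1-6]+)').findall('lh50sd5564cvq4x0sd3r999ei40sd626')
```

This matches the literal '0sd', then one or more of a character in [2-7] (lazy); then one or more of a character in [1-6] (non-capturing group).
Scanning left to right: at [3:10] → '0sd5564'; at [26:32] → '0sd626'.
Since nothing is captured, `findall` lists the 2 matched substrings directly.

['0sd5564', '0sd626']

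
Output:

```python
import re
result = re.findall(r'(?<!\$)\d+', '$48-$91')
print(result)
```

`(?!…)`/`(?<!…)` only lets a position through if the neighbouring text does NOT match; no characters are consumed.
No capturing groups, so `findall` returns the 2 full match strings.

['8', '1']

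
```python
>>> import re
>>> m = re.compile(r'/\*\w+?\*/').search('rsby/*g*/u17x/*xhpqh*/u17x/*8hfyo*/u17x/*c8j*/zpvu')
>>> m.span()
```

(4, 9)

Unlike `match`, `search` isn't anchored — it looks for the pattern anywhere in the string.
The match spans [4:9] → '/*g*/'.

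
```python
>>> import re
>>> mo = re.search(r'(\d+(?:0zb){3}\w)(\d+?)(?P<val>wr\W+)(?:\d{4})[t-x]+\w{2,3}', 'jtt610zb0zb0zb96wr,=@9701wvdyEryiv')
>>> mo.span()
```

The pattern matches one or more of a digit, then the literal '0zb' repeated 3 times, then a word character (captured); then one or more of a digit (lazy) (captured); then the literal 'wr', then one or more of a non-word character (captured as 'val'); then exactly 4 of a digit (non-capturing group); then one or more of a character in [t-x], then 2 to 3 of a word character.
Unlike `match`, `search` isn't anchored — it looks for the pattern anywhere in the string.
The match spans [3:30] → '610zb0zb0zb96wr,=@9701wvdyE'.
Captured: group 1 = '610zb0zb0zb9', group 2 = '6', group 3 = 'wr,=@'.

(3, 30)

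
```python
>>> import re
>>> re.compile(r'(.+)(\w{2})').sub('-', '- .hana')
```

The pattern matches one or more of any character (captured); then exactly 2 of a word character (captured).
Matches: at [0:7] → '- .hana'.
`sub` substitutes '-' at each match site.

'-'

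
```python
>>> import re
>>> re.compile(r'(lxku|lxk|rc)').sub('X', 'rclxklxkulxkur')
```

The regex engine tests alternatives in the order written; an earlier branch that matches wins even if a later one would match more.
Every occurrence is swapped for 'X'.

'XXXXr'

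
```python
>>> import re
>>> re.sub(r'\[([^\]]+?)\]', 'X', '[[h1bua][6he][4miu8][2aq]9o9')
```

'XXXX9o9'

`sub` substitutes 'X' at each match site.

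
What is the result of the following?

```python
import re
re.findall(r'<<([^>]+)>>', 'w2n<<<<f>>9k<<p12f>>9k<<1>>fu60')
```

['<<f', 'p12f', '1']

One capturing group, so `findall` returns just the captured substring from each match — 3 in all.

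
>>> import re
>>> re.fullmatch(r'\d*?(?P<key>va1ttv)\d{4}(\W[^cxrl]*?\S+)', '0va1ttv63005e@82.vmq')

This matches zero or more of a digit (lazy); then the literal 'va1', then the literal 'ttv' (captured as 'key'); then exactly 4 of a digit; then a non-word character, then zero or more of any character except [cxrl] (lazy), then one or more of a non-whitespace character (captured).
`re.fullmatch` is like wrapping the pattern in `^…$` (in single-line mode).
Here the pattern can't cover the whole string, so the call returns None.

None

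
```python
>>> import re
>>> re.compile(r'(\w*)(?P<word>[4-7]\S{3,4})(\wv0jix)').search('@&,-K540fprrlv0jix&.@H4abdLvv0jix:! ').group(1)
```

This matches zero or more of a word character (captured); then a character in [4-7], then 3 to 4 of a non-whitespace character (captured as 'word'); then a word character, then the literal 'v0', then the literal 'jix' (captured).
`search` walks the string left to right and returns the first match it finds.
The match spans [21:33] → 'H4abdLvv0jix'.
Captured: group 1 = 'H', group 2 = '4abdL', group 3 = 'vv0jix'.

'H'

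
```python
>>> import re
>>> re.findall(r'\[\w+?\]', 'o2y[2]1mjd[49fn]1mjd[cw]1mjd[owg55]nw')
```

['[2]', '[49fn]', '[cw]', '[owg55]']

No capturing groups, so `findall` returns the 4 full match strings.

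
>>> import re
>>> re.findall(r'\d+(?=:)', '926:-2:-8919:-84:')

['926', '2', '8919', '84']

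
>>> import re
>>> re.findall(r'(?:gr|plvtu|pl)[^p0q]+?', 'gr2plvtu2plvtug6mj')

Alternation tries branches left to right and keeps the first one that lets the overall match succeed at that position.
Scanning left to right: at [0:3] → 'gr2'; at [3:9] → 'plvtu2'; at [9:15] → 'plvtug'.
With no groups in the pattern, `findall` gives back each whole match — 3 here.

['gr2', 'plvtu2', 'plvtug']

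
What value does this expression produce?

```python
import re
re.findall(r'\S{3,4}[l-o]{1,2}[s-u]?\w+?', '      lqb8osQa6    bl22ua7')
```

['lqb8osQ']

This matches 3 to 4 of a non-whitespace character, then 1 to 2 of a character in [l-o], then optionally a character in [s-u]; then one or more of a word character (lazy).
Since nothing is captured, `findall` lists the 1 matched substring directly.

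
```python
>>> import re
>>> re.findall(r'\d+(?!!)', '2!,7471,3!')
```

['7471']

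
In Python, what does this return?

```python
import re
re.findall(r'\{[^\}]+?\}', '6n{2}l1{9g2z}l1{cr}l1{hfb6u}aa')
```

['{2}', '{9g2z}', '{cr}', '{hfb6u}']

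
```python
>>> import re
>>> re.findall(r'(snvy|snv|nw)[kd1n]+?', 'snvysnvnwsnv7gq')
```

One capturing group, so `findall` returns just the captured substring from the one match — 1 in all.

['snv']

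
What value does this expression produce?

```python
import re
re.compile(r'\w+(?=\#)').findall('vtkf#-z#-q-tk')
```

['vtkf', 'z']

Lookahead/lookbehind check context without consuming it, so the matched span excludes the asserted characters.
Walking the string: at [0:4] → 'vtkf'; at [6:7] → 'z'.
`findall` yields the raw match text (2 of them) because the pattern has no groups.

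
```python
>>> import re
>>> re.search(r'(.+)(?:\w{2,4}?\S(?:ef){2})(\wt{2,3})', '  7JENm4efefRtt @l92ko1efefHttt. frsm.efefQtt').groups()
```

('  7JENm4efefRtt @l92ko1efefHttt. fr', 'Qtt')

This matches one or more of any character (captured); then 2 to 4 of a word character (lazy), then a non-whitespace character, then the literal 'ef' repeated 2 times (non-capturing group); then a word character, then 2 to 3 of a literal 't' (captured).
Unlike `match`, `search` isn't anchored — it looks for the pattern anywhere in the string.
The match spans [0:45] → '  7JENm4efefRtt @l92ko1efefHttt. frsm.efefQtt'.
Captured: group 1 = '  7JENm4efefRtt @l92ko1efefHttt. fr', group 2 = 'Qtt'.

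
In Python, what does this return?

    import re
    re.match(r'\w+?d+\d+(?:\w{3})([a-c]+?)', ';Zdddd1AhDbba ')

None

`re.match` won't scan ahead — the pattern has to work from the very first character.
Here the pattern fails at index 0, so the call returns None.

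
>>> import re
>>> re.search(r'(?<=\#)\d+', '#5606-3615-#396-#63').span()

(1, 5)

Lookahead/lookbehind check context without consuming it, so the matched span excludes the asserted characters.
The match spans [1:5] → '5606'.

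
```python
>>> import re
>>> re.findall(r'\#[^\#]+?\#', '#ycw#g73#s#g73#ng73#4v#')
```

['#ycw#', '#s#', '#ng73#']

`findall` yields the raw match text (3 of them) because the pattern has no groups.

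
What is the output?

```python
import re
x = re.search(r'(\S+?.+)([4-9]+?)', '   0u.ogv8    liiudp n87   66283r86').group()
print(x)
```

This matches one or more of a non-whitespace character (lazy), then one or more of any character (captured); then one or more of a character in [4-9] (lazy) (captured).
`re.search` tries every starting position until one works.
The match spans [3:35] → '0u.ogv8    liiudp n87   66283r86'.
Captured: group 1 = '0u.ogv8    liiudp n87   66283r8', group 2 = '6'.

0u.ogv8    liiudp n87   66283r86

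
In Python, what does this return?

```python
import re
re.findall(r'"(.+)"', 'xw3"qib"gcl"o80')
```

Scanning left to right: at [3:12] match '"qib"gcl"', group 1 = 'qib"gcl'.
`findall` collects group 1 from the one match (1 total).

['qib"gcl']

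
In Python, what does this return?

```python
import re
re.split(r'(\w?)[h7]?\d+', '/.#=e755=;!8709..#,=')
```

This matches optionally a word character (captured); then optionally one of [h7], then one or more of a digit.
Matches to split on: at [4:8] → 'e755'; at [11:15] → '8709'.
Because the pattern has a capturing group, `split` also inserts each captured text between the pieces.

['/.#=', 'e', '=;!', '8', '..#,=']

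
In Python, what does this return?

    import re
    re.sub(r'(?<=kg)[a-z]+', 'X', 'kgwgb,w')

The positive lookaround only admits positions where the adjacent text matches; those characters stay outside the span.
`sub` substitutes 'X' at each match site.

'kgX,w'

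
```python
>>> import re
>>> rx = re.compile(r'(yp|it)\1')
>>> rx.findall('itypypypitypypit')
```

['yp', 'yp']

`\1` is not a pattern — it's the concrete string captured by group 1, re-applied verbatim.
`findall` collects group 1 from each match (2 total).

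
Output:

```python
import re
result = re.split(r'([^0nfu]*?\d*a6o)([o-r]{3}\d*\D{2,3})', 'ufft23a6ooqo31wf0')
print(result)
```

['uff', 't23a6o', 'oqo31wf', '0']

Pattern: zero or more of any character except [0nfu] (lazy), then zero or more of a digit, then the literal 'a6o' (captured); then exactly 3 of a character in [o-r], then zero or more of a digit, then 2 to 3 of a non-digit (captured).
Matches to split on: at [3:16] → 't23a6ooqo31wf'.
Because the pattern has a capturing group, `split` also inserts each captured text between the pieces.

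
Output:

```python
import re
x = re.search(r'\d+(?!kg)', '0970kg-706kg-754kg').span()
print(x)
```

(0, 3)

`(?!…)`/`(?<!…)` only lets a position through if the neighbouring text does NOT match; no characters are consumed.
`re.search` tries every starting position until one works.
The match spans [0:3] → '097'.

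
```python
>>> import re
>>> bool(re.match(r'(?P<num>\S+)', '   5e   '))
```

False

With `match`, the pattern is implicitly anchored at the beginning.
Here the pattern fails at index 0, so the call returns None, and `bool(None)` is False.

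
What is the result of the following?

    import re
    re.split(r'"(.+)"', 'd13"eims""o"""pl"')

['d13', 'eims""o"""pl', '']

Because the pattern has a capturing group, `split` also inserts each captured text between the pieces.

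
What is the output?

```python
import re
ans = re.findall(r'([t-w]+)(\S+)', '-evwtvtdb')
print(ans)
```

This matches one or more of a character in [t-w] (captured); then one or more of a non-whitespace character (captured).
Scanning left to right: at [2:9] match 'vwtvtdb', groups = ('vwtvt', 'db').
With 2 capturing groups, `findall` returns a 2-tuple per match.

[('vwtvt', 'db')]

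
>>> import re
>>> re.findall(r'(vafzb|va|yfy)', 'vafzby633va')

['vafzb', 'va']

Alternation tries branches left to right and keeps the first one that lets the overall match succeed at that position.
Scanning left to right: at [0:5] match 'vafzb', group 1 = 'vafzb'; at [9:11] match 'va', group 1 = 'va'.
Because there's exactly one group, `findall` drops the full match and keeps group 1 from each hit.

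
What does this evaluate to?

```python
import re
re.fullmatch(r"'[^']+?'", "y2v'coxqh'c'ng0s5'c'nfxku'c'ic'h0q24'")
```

None

For `fullmatch`, every character of the input must be accounted for by the pattern.
Here there's no way to consume every character, so the call returns None.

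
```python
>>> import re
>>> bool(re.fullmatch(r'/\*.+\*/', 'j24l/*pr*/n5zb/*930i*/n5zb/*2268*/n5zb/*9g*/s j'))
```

False

`re.fullmatch` is like wrapping the pattern in `^…$` (in single-line mode).
Here the pattern can't cover the whole string, so the call returns None, and `bool(None)` is False.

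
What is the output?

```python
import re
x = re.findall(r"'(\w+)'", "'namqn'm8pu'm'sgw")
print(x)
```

['namqn', 'm']

Matches: at [0:7] match "'namqn'", group 1 = 'namqn'; at [11:14] match "'m'", group 1 = 'm'.
Because there's exactly one group, `findall` drops the full match and keeps group 1 from each hit.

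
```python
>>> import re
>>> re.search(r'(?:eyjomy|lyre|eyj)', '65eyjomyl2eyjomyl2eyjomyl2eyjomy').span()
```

(2, 8)

Alternation isn't longest-match — the leftmost alternative that fits at this position is chosen.
`re.search` tries every starting position until one works.
The match spans [2:8] → 'eyjomy'.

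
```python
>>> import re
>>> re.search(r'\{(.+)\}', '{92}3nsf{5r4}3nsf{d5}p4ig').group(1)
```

'92}3nsf{5r4}3nsf{d5'

`re.search` tries every starting position until one works.
The match spans [0:21] → '{92}3nsf{5r4}3nsf{d5}'.
Captured: group 1 = '92}3nsf{5r4}3nsf{d5'.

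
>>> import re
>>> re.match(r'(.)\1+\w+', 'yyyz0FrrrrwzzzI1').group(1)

'y'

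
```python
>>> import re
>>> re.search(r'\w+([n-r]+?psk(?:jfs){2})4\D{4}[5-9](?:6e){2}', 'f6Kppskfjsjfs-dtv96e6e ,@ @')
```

Pattern: one or more of a word character; then one or more of a character in [n-r] (lazy), then the literal 'psk', then the literal 'jfs' repeated 2 times (captured); then a literal '4', then exactly 4 of a non-digit; then a character in [5-9], then the literal '6e' repeated 2 times.
Unlike `match`, `search` isn't anchored — it looks for the pattern anywhere in the string.
Here no position works, so the call returns None.

None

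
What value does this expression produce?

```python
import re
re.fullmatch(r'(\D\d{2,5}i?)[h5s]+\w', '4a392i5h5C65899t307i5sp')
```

None

This matches a non-digit, then 2 to 5 of a digit, then optionally a literal 'i' (captured); then one or more of one of [h5s], then a word character.
`re.fullmatch` requires the pattern to consume the entire string.
Here the string isn't matched end-to-end, so the call returns None.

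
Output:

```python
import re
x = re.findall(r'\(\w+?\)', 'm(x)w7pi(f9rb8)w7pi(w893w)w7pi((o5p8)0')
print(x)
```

Walking the string: at [1:4] → '(x)'; at [8:15] → '(f9rb8)'; at [19:26] → '(w893w)'; at [31:37] → '(o5p8)'.
With no groups in the pattern, `findall` gives back each whole match — 4 here.

['(x)', '(f9rb8)', '(w893w)', '(o5p8)']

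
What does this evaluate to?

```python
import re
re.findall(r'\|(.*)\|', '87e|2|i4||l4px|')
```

['2|i4||l4px']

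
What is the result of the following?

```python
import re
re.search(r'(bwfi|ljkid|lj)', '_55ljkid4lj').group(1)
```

Branches in `(...|...)` are attempted left-to-right; the first branch that allows the whole pattern to succeed is taken.
`re.search` tries every starting position until one works.
The match spans [3:8] → 'ljkid'.
Captured: group 1 = 'ljkid'.

'ljkid'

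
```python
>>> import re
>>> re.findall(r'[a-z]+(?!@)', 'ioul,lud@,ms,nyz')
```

['ioul', 'lu', 'ms', 'nyz']

The negative lookaround is zero-width — it rules out positions where the adjacent text would match, without consuming anything.
Matches: at [0:4] → 'ioul'; at [5:7] → 'lu'; at [10:12] → 'ms'; at [13:16] → 'nyz'.
`findall` yields the raw match text (4 of them) because the pattern has no groups.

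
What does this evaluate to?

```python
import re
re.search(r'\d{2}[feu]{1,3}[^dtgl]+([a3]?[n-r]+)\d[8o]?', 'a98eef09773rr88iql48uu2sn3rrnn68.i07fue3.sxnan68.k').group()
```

'98eef09773rr88'

The match spans [1:15] → '98eef09773rr88'.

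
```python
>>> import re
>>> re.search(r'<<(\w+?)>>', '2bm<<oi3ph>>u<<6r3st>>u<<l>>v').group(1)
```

'oi3ph'

`search` walks the string left to right and returns the first match it finds.
The match spans [3:12] → '<<oi3ph>>'.
Captured: group 1 = 'oi3ph'.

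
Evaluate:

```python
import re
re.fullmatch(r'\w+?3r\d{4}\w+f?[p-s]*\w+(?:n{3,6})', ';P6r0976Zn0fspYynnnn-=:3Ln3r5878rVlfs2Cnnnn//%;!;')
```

The pattern matches one or more of a word character (lazy), then the literal '3r', then exactly 4 of a digit; then one or more of a word character; then optionally the literal 'f', then zero or more of a character in [p-s]; then one or more of a word character; then 3 to 6 of a literal 'n' (non-capturing group).
`re.fullmatch` requires the pattern to consume the entire string.
Here the string isn't matched end-to-end, so the call returns None.

None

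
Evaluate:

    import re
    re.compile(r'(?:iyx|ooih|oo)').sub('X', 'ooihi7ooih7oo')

'Xi7X7X'

The regex engine tests alternatives in the order written; an earlier branch that matches wins even if a later one would match more.
Matches: at [0:4] → 'ooih'; at [6:10] → 'ooih'; at [11:13] → 'oo'.
Each match is replaced by 'X'.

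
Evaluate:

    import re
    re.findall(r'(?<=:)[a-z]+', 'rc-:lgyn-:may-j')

['lgyn', 'may']

The `(?=…)`/`(?<=…)` assertion just peeks at neighbouring text; it doesn't advance the match position.
`findall` yields the raw match text (2 of them) because the pattern has no groups.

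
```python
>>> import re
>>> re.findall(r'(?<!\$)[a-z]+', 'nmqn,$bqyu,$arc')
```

The negative lookahead/lookbehind blocks any match where the forbidden context is present.
No capturing groups, so `findall` returns the 3 full match strings.

['nmqn', 'qyu', 'rc']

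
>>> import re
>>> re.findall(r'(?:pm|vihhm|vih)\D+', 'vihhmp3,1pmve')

['vihhmp', 'pmve']

Scanning left to right: at [0:6] → 'vihhmp'; at [9:13] → 'pmve'.
No capturing groups, so `findall` returns the 2 full match strings.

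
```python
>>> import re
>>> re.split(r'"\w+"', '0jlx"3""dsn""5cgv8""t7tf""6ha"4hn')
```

['0jlx', '', '', '', '', '4hn']

Matches to split on: at [4:7] → '"3"'; at [7:12] → '"dsn"'; at [12:19] → '"5cgv8"'; at [19:25] → '"t7tf"'; at [25:30] → '"6ha"'.
Each match becomes a cut point; 6 segments remain.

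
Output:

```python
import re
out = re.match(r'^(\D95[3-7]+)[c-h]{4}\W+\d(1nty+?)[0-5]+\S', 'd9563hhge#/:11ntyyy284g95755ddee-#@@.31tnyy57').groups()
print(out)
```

('d9563', '1ntyyy')

The pattern matches anchored at the start of the string; then a non-digit, then the literal '95', then one or more of a character in [3-7] (captured); then exactly 4 of a character in [c-h], then one or more of a non-word character, then a digit; then the literal '1nt', then one or more of a literal 'y' (lazy) (captured); then one or more of a character in [0-5], then a non-whitespace character.
`re.match` only tries the pattern at the start of the string.
The match spans [0:21] → 'd9563hhge#/:11ntyyy28'.
Captured: group 1 = 'd9563', group 2 = '1ntyyy'.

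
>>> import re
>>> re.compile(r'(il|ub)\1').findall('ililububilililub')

['il', 'ub', 'il']

A backreference is literal: `\1` must see the identical characters the first group matched.
Scanning left to right: at [0:4] match 'ilil', group 1 = 'il'; at [4:8] match 'ubub', group 1 = 'ub'; at [8:12] match 'ilil', group 1 = 'il'.
With a single group, `findall` returns only what that group captured — 3 items.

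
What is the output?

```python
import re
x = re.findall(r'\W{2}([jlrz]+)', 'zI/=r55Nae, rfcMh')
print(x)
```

Pattern: exactly 2 of a non-word character; then one or more of one of [jlrz] (captured).
Walking the string: at [2:5] match '/=r', group 1 = 'r'; at [10:13] match ', r', group 1 = 'r'.
One capturing group, so `findall` returns just the captured substring from each match — 2 in all.

['r', 'r']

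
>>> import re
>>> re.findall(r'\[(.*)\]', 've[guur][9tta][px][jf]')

['guur][9tta][px][jf']

Walking the string: at [2:22] match '[guur][9tta][px][jf]', group 1 = 'guur][9tta][px][jf'.
`findall` collects group 1 from the one match (1 total).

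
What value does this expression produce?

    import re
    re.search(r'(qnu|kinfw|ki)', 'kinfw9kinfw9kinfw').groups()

('kinfw',)

The match spans [0:5] → 'kinfw'.
Captured: group 1 = 'kinfw'.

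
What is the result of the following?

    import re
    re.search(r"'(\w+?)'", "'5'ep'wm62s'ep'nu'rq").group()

"'5'"

`re.search` tries every starting position until one works.
The match spans [0:3] → "'5'".
Captured: group 1 = '5'.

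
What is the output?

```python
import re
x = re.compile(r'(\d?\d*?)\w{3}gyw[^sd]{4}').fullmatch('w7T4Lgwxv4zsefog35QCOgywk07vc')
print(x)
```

Pattern: optionally a digit, then zero or more of a digit (lazy) (captured); then exactly 3 of a word character, then the literal 'gyw', then exactly 4 of any character except [sd].
`re.fullmatch` requires the pattern to consume the entire string.
Here the pattern can't cover the whole string, so the call returns None.

None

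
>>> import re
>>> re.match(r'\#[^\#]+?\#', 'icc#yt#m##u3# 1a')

None

`re.match` only tries the pattern at the start of the string.
Here the pattern fails at index 0, so the call returns None.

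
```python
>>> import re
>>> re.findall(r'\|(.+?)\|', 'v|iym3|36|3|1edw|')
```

['iym3', '3']

Matches: at [1:7] match '|iym3|', group 1 = 'iym3'; at [9:12] match '|3|', group 1 = '3'.
Because there's exactly one group, `findall` drops the full match and keeps group 1 from each hit.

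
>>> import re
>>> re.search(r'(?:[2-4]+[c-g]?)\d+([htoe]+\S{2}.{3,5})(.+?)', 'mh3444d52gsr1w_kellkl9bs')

Pattern: one or more of a character in [2-4], then optionally a character in [c-g] (non-capturing group); then one or more of a digit; then one or more of one of [htoe], then exactly 2 of a non-whitespace character, then 3 to 5 of any character (captured); then one or more of any character (lazy) (captured).
Unlike `match`, `search` isn't anchored — it looks for the pattern anywhere in the string.
Here no position works, so the call returns None.

None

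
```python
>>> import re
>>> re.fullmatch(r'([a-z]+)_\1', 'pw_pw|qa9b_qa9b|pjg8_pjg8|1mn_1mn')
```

None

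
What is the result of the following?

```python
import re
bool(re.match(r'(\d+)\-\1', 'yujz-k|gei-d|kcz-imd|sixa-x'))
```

`re.match` won't scan ahead — the pattern has to work from the very first character.
Here position 0 doesn't satisfy it, so the call returns None, and `bool(None)` is False.

False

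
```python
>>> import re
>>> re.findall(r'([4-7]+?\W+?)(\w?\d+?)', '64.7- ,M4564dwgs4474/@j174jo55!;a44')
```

[('64.', '7'), ('4474/@', 'j1'), ('55!;', 'a4')]

With the lazy modifier that quantifier settles for the fewest repetitions that let the rest of the pattern succeed (the atoms after it are unaffected and can still be greedy).
Multiple groups make `findall` return tuples — one 2-tuple for each match.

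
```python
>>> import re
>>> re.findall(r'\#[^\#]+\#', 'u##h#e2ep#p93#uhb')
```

Walking the string: at [2:5] → '#h#'; at [9:14] → '#p93#'.
`findall` yields the raw match text (2 of them) because the pattern has no groups.

['#h#', '#p93#']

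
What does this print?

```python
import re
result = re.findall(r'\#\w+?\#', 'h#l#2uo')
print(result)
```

['#l#']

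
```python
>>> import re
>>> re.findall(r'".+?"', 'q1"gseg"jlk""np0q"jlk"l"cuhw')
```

The `?` after the quantifier makes it lazy — it takes as little as possible before letting the rest of the pattern try.
Matches: at [2:8] → '"gseg"'; at [11:18] → '""np0q"'; at [21:24] → '"l"'.
No capturing groups, so `findall` returns the 3 full match strings.

['"gseg"', '""np0q"', '"l"']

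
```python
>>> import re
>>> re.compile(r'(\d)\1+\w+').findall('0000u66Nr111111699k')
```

['0']

`\1` is not a pattern — it's the concrete string captured by group 1, re-applied verbatim.
With a single group, `findall` returns only what that group captured — 1 item.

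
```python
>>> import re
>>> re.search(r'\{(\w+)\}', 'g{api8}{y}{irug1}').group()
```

'{api8}'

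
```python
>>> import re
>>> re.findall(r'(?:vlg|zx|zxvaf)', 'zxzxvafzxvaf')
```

['zx', 'zx', 'zx']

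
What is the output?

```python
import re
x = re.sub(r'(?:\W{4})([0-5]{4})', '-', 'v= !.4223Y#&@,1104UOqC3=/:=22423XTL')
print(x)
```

Pattern: exactly 4 of a non-word character (non-capturing group); then exactly 4 of a character in [0-5] (captured).
Matches: at [1:9] → '= !.4223'; at [10:18] → '#&@,1104'; at [23:31] → '=/:=2242'.
Every occurrence is swapped for '-'.

v-Y-UOqC3-3XTL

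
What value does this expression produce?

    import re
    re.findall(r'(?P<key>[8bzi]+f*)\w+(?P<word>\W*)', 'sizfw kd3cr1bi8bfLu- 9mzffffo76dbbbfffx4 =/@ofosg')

[('izf', ' '), ('bi8bf', '- '), ('zffff', ' =/@')]

This matches one or more of one of [8bzi], then zero or more of a literal 'f' (captured as 'key'); then one or more of a word character; then zero or more of a non-word character (captured as 'word').
Scanning left to right: at [1:6] match 'izfw ', groups = ('izf', ' '); at [12:21] match 'bi8bfLu- ', groups = ('bi8bf', '- '); at [23:44] match 'zffffo76dbbbfffx4 =/@', groups = ('zffff', ' =/@').
Multiple groups make `findall` return tuples — one 2-tuple for each match.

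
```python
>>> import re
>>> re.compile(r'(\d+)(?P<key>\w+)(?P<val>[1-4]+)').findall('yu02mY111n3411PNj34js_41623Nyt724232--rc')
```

[('02', 'mY111n3411PNj34js_41623Nyt72423', '2')]

With 3 capturing groups, `findall` returns a 3-tuple per match.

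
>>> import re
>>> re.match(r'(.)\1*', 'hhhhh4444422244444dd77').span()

After group 1 captures some text, `\1` only succeeds where that same text appears again.
`re.match` only tries the pattern at the start of the string.
The match spans [0:5] → 'hhhhh'.
Captured: group 1 = 'h'.

(0, 5)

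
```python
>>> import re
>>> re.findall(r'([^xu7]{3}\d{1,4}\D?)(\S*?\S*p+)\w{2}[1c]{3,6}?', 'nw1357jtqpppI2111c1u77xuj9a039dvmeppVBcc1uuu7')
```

Pattern: exactly 3 of any character except [xu7], then 1 to 4 of a digit, then optionally a non-digit (captured); then zero or more of a non-whitespace character (lazy), then zero or more of a non-whitespace character, then one or more of a literal 'p' (captured); then exactly 2 of a word character, then 3 to 6 of one of [1c] (lazy).
Walking the string: at [0:41] match 'nw1357jtqpppI2111c1u77xuj9a039dvmeppVBcc1', groups = ('nw1357j', 'tqpppI2111c1u77xuj9a039dvmepp').
2 groups means the one result is a tuple of 2 captured strings — 1 here.

[('nw1357j', 'tqpppI2111c1u77xuj9a039dvmepp')]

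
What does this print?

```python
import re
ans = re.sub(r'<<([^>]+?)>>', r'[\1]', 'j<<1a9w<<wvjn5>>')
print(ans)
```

Matches: at [1:16] → '<<1a9w<<wvjn5>>'.
The replacement refers to a captured group, so each match is rewritten using its own captured text.

j[1a9w<<wvjn5]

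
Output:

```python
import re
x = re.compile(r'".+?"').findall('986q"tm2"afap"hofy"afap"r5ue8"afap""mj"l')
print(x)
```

['"tm2"', '"hofy"', '"r5ue8"', '""mj"']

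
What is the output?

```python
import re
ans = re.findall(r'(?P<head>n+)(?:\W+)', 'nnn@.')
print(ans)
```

['nnn']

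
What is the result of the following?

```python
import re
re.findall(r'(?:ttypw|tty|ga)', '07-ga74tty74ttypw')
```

['ga', 'tty', 'ttypw']

Branches in `(...|...)` are attempted left-to-right; the first branch that allows the whole pattern to succeed is taken.
With no groups in the pattern, `findall` gives back each whole match — 3 here.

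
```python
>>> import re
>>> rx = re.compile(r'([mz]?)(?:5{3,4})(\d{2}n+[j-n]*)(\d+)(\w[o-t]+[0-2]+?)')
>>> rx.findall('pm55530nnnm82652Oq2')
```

[('m', '30nnnm', '82652', 'Oq2')]

The pattern matches optionally one of [mz] (captured); then 3 to 4 of a literal '5' (non-capturing group); then exactly 2 of a digit, then one or more of a literal 'n', then zero or more of a character in [j-n] (captured); then one or more of a digit (captured); then a word character, then one or more of a character in [o-t], then one or more of a character in [0-2] (lazy) (captured).
Walking the string: at [1:19] match 'm55530nnnm82652Oq2', groups = ('m', '30nnnm', '82652', 'Oq2').
`findall` packs the 4 group values into a tuple for every match.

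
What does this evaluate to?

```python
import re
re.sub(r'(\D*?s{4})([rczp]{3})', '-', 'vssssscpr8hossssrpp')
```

'-8-'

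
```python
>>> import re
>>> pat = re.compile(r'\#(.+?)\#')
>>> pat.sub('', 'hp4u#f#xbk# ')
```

'hp4uxbk# '

A non-greedy quantifier consumes as few characters as it can — just enough that the remainder of the pattern still matches from where it stops; whatever follows it matches normally.
Matches: at [4:7] → '#f#'.
Each match is replaced by ''.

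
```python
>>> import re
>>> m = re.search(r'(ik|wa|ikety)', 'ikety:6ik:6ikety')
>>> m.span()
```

The regex engine tests alternatives in the order written; an earlier branch that matches wins even if a later one would match more.
`search` walks the string left to right and returns the first match it finds.
The match spans [0:2] → 'ik'.
Captured: group 1 = 'ik'.

(0, 2)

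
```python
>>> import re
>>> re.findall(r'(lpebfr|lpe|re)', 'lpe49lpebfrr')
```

Branches in `(...|...)` are attempted left-to-right; the first branch that allows the whole pattern to succeed is taken.
`findall` collects group 1 from each match (2 total).

['lpe', 'lpebfr']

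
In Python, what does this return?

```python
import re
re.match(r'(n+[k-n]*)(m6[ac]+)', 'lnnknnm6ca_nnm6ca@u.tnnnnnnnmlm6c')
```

None

`match` is anchored at position 0; if the pattern doesn't fit there, it returns None.
Here the string doesn't start with a match, so the call returns None.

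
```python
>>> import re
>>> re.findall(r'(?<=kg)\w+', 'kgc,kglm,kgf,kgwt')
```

['c', 'lm', 'f', 'wt']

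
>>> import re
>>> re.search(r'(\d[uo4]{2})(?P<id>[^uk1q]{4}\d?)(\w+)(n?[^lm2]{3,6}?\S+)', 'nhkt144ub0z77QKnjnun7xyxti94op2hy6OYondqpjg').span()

Pattern: a digit, then exactly 2 of one of [uo4] (captured); then exactly 4 of any character except [uk1q], then optionally a digit (captured as 'id'); then one or more of a word character (captured); then optionally a literal 'n', then 3 to 6 of any character except [lm2] (lazy), then one or more of a non-whitespace character (captured).
`re.search` tries every starting position until one works.
The match spans [5:43] → '44ub0z77QKnjnun7xyxti94op2hy6OYondqpjg'.
Captured: group 1 = '44u', group 2 = 'b0z77', group 3 = 'QKnjnun7xyxti94op2hy6OYond', group 4 = 'qpjg'.

(5, 43)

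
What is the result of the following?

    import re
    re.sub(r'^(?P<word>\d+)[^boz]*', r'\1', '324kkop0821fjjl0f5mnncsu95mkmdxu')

`\1` in the replacement pulls in group 1's text for each match.

'324op0821fjjl0f5mnncsu95mkmdxu'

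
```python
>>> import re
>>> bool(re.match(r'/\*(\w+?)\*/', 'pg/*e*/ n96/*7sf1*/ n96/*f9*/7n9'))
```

False

`re.match` only tries the pattern at the start of the string.
Here the pattern fails at index 0, so the call returns None, and `bool(None)` is False.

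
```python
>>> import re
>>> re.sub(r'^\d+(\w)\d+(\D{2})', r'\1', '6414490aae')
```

'9e'

This matches anchored at the start of the string; then one or more of a digit; then a word character (captured); then one or more of a digit; then exactly 2 of a non-digit (captured).
`\1` in the replacement pulls in group 1's text for each match.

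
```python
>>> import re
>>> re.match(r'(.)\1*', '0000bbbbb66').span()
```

(0, 4)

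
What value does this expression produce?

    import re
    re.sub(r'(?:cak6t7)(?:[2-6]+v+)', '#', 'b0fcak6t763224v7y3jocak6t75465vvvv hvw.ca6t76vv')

'b0f#7y3jo# hvw.ca6t76vv'

Each match is replaced by '#'.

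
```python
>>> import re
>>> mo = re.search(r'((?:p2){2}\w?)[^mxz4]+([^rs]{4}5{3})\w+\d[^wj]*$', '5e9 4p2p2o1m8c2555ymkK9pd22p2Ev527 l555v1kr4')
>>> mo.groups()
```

('p2p2o', 'm8c2555')

This matches the literal 'p2' repeated 2 times, then optionally a word character (captured); then one or more of any character except [mxz4]; then exactly 4 of any character except [rs], then exactly 3 of the literal '5' (captured); then one or more of a word character, then a digit, then zero or more of any character except [wj]; then anchored at the end.
`re.search` tries every starting position until one works.
The match spans [5:44] → 'p2p2o1m8c2555ymkK9pd22p2Ev527 l555v1kr4'.
Captured: group 1 = 'p2p2o', group 2 = 'm8c2555'.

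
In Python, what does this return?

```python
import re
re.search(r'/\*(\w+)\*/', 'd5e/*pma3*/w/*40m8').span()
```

(3, 11)

Unlike `match`, `search` isn't anchored — it looks for the pattern anywhere in the string.
The match spans [3:11] → '/*pma3*/'.
Captured: group 1 = 'pma3'.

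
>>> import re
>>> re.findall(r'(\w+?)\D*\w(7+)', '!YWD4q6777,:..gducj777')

A `+?`/`*?`/`{m,n}?` starts at its minimum and grows only as far as needed for what follows to match.
Multiple groups make `findall` return tuples — one 2-tuple for each match.

[('YWD4', '777'), ('g', '77')]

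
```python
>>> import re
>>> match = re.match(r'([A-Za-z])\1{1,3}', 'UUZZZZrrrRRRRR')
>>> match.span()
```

With `match`, the pattern is implicitly anchored at the beginning.
The match spans [0:2] → 'UU'.

(0, 2)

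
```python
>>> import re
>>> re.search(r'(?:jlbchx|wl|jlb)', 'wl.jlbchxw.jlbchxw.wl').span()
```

`re.search` tries every starting position until one works.
The match spans [0:2] → 'wl'.

(0, 2)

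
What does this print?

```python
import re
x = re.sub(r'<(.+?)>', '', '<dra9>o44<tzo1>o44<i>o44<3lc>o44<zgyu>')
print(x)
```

Each match is replaced by ''.

o44o44o44o44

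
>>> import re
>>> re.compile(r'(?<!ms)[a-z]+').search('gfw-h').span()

(0, 3)

Because the assertion is negative and zero-width, positions next to the forbidden text are skipped.
The match spans [0:3] → 'gfw'.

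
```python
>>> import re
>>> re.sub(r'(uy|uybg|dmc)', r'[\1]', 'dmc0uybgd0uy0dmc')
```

'[dmc]0[uy]bgd0[uy]0[dmc]'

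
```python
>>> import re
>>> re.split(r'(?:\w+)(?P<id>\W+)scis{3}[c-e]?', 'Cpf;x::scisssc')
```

The pattern matches one or more of a word character (non-capturing group); then one or more of a non-word character (captured as 'id'); then the literal 'sci', then exactly 3 of the literal 's', then optionally a character in [c-e].
Because the pattern has a capturing group, `split` also inserts each captured text between the pieces.

['Cpf;', '::', '']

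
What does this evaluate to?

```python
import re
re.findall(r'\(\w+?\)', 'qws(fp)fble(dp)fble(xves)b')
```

['(fp)', '(dp)', '(xves)']

Matches: at [3:7] → '(fp)'; at [11:15] → '(dp)'; at [19:25] → '(xves)'.
`findall` yields the raw match text (3 of them) because the pattern has no groups.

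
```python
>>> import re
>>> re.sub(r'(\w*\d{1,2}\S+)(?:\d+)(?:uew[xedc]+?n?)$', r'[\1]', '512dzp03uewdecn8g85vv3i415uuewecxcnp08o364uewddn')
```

'[512dzp03uewdecn8g85vv3i415uuewecxcnp08o36]'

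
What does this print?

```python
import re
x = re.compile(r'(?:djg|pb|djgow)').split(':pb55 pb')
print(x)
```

Matches to split on: at [1:3] → 'pb'; at [6:8] → 'pb'.
Splitting on the pattern gives 3 pieces.

[':', '55 ', '']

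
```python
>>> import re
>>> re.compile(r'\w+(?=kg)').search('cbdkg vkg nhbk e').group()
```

'cbd'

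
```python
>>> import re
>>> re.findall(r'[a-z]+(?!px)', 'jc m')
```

['jc', 'm']

A negative assertion filters positions out without eating any characters.
Scanning left to right: at [0:2] → 'jc'; at [3:4] → 'm'.
Since nothing is captured, `findall` lists the 2 matched substrings directly.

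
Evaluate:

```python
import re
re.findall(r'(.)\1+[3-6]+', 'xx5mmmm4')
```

A backreference is literal: `\1` must see the identical characters the first group matched.
Scanning left to right: at [0:3] match 'xx5', group 1 = 'x'; at [3:8] match 'mmmm4', group 1 = 'm'.
`findall` collects group 1 from each match (2 total).

['x', 'm']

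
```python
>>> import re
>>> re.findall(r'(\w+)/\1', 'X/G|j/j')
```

['j']

`\1` has to match the exact text group 1 already captured.
One capturing group, so `findall` returns just the captured substring from the one match — 1 in all.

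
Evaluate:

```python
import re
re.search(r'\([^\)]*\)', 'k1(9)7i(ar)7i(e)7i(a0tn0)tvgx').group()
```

The match spans [2:5] → '(9)'.

'(9)'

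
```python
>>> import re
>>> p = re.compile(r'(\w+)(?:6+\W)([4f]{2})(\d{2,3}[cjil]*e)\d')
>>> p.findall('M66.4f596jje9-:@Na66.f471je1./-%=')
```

Pattern: one or more of a word character (captured); then one or more of a literal '6', then a non-word character (non-capturing group); then exactly 2 of one of [4f] (captured); then 2 to 3 of a digit, then zero or more of one of [cjil], then a literal 'e' (captured); then a digit.
Matches: at [0:13] match 'M66.4f596jje9', groups = ('M6', '4f', '596jje'); at [16:28] match 'Na66.f471je1', groups = ('Na6', 'f4', '71je').
With 3 capturing groups, `findall` returns a 3-tuple per match.

[('M6', '4f', '596jje'), ('Na6', 'f4', '71je')]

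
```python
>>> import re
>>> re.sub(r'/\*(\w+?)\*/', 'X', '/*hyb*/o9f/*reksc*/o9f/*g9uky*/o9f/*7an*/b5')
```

'Xo9fXo9fXo9fXb5'

Every occurrence is swapped for 'X'.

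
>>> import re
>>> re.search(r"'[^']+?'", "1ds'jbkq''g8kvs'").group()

The match spans [3:9] → "'jbkq'".

"'jbkq'"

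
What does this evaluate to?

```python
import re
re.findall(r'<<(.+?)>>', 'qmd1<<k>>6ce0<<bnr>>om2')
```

A `+?`/`*?`/`{m,n}?` starts at its minimum and grows only as far as needed for what follows to match.
`findall` collects group 1 from each match (2 total).

['k', 'bnr']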